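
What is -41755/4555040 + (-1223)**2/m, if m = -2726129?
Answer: -28273203839/50684190368 ≈ -0.55783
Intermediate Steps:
-41755/4555040 + (-1223)**2/m = -41755/4555040 + (-1223)**2/(-2726129) = -41755*1/4555040 + 1495729*(-1/2726129) = -1193/130144 - 1495729/2726129 = -28273203839/50684190368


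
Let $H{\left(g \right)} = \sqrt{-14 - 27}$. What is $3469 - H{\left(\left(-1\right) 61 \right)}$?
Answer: $3469 - i \sqrt{41} \approx 3469.0 - 6.4031 i$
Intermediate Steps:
$H{\left(g \right)} = i \sqrt{41}$ ($H{\left(g \right)} = \sqrt{-41} = i \sqrt{41}$)
$3469 - H{\left(\left(-1\right) 61 \right)} = 3469 - i \sqrt{41}$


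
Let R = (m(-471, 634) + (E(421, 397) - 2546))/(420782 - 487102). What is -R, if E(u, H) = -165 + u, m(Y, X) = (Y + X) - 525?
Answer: -663/16580 ≈ -0.039988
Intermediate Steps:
m(Y, X) = -525 + X + Y (m(Y, X) = (X + Y) - 525 = -525 + X + Y)
R = 663/16580 (R = ((-525 + 634 - 471) + ((-165 + 421) - 2546))/(420782 - 487102) = (-362 + (256 - 2546))/(-66320) = (-362 - 2290)*(-1/66320) = -2652*(-1/66320) = 663/16580 ≈ 0.039988)
-R = -1*663/16580 = -663/16580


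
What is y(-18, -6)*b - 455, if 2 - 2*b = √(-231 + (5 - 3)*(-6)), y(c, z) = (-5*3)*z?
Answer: -365 - 405*I*√3 ≈ -365.0 - 701.48*I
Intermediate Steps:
y(c, z) = -15*z
b = 1 - 9*I*√3/2 (b = 1 - √(-231 + (5 - 3)*(-6))/2 = 1 - √(-231 + 2*(-6))/2 = 1 - √(-231 - 12)/2 = 1 - 9*I*√3/2 ≈ 1.0 - 7.7942*I)
y(-18, -6)*b - 455 = (-15*(-6))*(1 - 9*I*√3/2) - 455 = 90*(1 - 9*I*√3/2) - 455 = (90 - 405*I*√3) - 455 = -365 - 405*I*√3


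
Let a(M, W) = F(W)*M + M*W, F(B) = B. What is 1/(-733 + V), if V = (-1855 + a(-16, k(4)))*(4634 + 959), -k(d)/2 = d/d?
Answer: -1/10017796 ≈ -9.9822e-8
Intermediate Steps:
k(d) = -2 (k(d) = -2*d/d = -2*1 = -2)
a(M, W) = 2*M*W (a(M, W) = W*M + M*W = M*W + M*W = 2*M*W)
V = -10017063 (V = (-1855 + 2*(-16)*(-2))*(4634 + 959) = (-1855 + 64)*5593 = -1791*5593 = -10017063)
1/(-733 + V) = 1/(-733 - 10017063) = 1/(-10017796) = -1/10017796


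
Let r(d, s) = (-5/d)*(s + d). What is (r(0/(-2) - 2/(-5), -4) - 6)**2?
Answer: 1521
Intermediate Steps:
r(d, s) = -5*(d + s)/d (r(d, s) = (-5/d)*(d + s) = -5*(d + s)/d)
(r(0/(-2) - 2/(-5), -4) - 6)**2 = ((-5 - 5*(-4)/(0/(-2) - 2/(-5))) - 6)**2 = ((-5 - 5*(-4)/(0*(-1/2) - 2*(-1/5))) - 6)**2 = ((-5 - 5*(-4)/(0 + 2/5)) - 6)**2 = ((-5 - 5*(-4)/2/5) - 6)**2 = ((-5 - 5*(-4)*5/2) - 6)**2 = ((-5 + 50) - 6)**2 = (45 - 6)**2 = 39**2 = 1521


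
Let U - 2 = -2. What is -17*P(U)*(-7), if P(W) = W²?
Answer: 0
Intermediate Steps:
U = 0 (U = 2 - 2 = 0)
-17*P(U)*(-7) = -17*0²*(-7) = -17*0*(-7) = 0*(-7) = 0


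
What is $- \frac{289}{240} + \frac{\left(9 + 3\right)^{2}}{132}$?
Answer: $- \frac{299}{2640} \approx -0.11326$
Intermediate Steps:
$- \frac{289}{240} + \frac{\left(9 + 3\right)^{2}}{132} = \left(-289\right) \frac{1}{240} + 12^{2} \cdot \frac{1}{132} = - \frac{289}{240} + 144 \cdot \frac{1}{132} = - \frac{289}{240} + \frac{12}{11} = - \frac{299}{2640}$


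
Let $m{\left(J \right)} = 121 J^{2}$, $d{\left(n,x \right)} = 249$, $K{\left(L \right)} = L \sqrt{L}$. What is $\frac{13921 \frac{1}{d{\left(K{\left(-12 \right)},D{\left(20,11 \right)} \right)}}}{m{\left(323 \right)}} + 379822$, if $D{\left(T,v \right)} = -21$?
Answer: $\frac{1193905295131423}{3143328441} \approx 3.7982 \cdot 10^{5}$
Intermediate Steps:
$K{\left(L \right)} = L^{\frac{3}{2}}$
$\frac{13921 \frac{1}{d{\left(K{\left(-12 \right)},D{\left(20,11 \right)} \right)}}}{m{\left(323 \right)}} + 379822 = \frac{13921 \cdot \frac{1}{249}}{121 \cdot 323^{2}} + 379822 = \frac{13921 \cdot \frac{1}{249}}{121 \cdot 104329} + 379822 = \frac{13921}{249 \cdot 12623809} + 379822 = \frac{13921}{249} \cdot \frac{1}{12623809} + 379822 = \frac{13921}{3143328441} + 379822 = \frac{1193905295131423}{3143328441}$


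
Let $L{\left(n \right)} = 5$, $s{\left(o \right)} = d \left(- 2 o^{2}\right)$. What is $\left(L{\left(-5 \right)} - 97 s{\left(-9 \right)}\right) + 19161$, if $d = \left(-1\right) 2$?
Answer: $-12262$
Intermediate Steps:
$d = -2$
$s{\left(o \right)} = 4 o^{2}$ ($s{\left(o \right)} = - 2 \left(- 2 o^{2}\right) = 4 o^{2}$)
$\left(L{\left(-5 \right)} - 97 s{\left(-9 \right)}\right) + 19161 = \left(5 - 97 \cdot 4 \left(-9\right)^{2}\right) + 19161 = \left(5 - 97 \cdot 4 \cdot 81\right) + 19161 = \left(5 - 31428\right) + 19161 = -31423 + 19161 = -12262$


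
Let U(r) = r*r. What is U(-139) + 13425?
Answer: 32746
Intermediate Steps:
U(r) = r²
U(-139) + 13425 = (-139)² + 13425 = 19321 + 13425 = 32746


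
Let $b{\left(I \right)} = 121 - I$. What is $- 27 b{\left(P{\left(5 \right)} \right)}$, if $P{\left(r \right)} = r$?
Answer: $-3132$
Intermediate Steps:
$- 27 b{\left(P{\left(5 \right)} \right)} = - 27 \left(121 - 5\right) = \left(-27\right) 116 = -3132$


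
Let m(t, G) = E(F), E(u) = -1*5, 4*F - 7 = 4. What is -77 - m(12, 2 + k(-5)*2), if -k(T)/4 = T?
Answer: -72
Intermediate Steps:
F = 11/4 (F = 7/4 + (1/4)*4 = 7/4 + 1 = 11/4 ≈ 2.7500)
k(T) = -4*T
E(u) = -5
m(t, G) = -5
-77 - m(12, 2 + k(-5)*2) = -77 - 1*(-5) = -77 + 5 = -72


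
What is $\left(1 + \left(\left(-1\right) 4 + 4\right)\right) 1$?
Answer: $1$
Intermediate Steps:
$\left(1 + \left(\left(-1\right) 4 + 4\right)\right) 1 = \left(1 + \left(-4 + 4\right)\right) 1 = \left(1 + 0\right) 1 = 1 \cdot 1 = 1$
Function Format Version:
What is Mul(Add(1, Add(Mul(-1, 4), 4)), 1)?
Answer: 1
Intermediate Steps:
Mul(Add(1, Add(Mul(-1, 4), 4)), 1) = Mul(Add(1, Add(-4, 4)), 1) = Mul(Add(1, 0), 1) = Mul(1, 1) = 1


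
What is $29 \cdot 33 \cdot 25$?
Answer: $23925$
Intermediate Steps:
$29 \cdot 33 \cdot 25 = 957 \cdot 25 = 23925$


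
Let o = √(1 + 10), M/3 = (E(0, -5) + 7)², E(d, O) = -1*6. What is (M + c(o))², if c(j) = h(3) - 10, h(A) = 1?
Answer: 36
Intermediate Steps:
E(d, O) = -6
M = 3 (M = 3*(-6 + 7)² = 3*1² = 3*1 = 3)
o = √11 ≈ 3.3166
c(j) = -9 (c(j) = 1 - 10 = -9)
(M + c(o))² = (3 - 9)² = (-6)² = 36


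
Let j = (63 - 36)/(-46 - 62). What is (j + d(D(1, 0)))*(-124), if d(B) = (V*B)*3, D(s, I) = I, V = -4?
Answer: 31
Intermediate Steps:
d(B) = -12*B (d(B) = -4*B*3 = -12*B)
j = -¼ (j = 27/(-108) = 27*(-1/108) = -¼ ≈ -0.25000)
(j + d(D(1, 0)))*(-124) = (-¼ - 12*0)*(-124) = (-¼ + 0)*(-124) = -¼*(-124) = 31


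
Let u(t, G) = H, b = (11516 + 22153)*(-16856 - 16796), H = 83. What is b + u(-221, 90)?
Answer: -1133029105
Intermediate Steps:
b = -1133029188 (b = 33669*(-33652) = -1133029188)
u(t, G) = 83
b + u(-221, 90) = -1133029188 + 83 = -1133029105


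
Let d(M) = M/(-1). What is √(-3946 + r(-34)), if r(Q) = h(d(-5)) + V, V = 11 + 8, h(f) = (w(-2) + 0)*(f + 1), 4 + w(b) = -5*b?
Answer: I*√3891 ≈ 62.378*I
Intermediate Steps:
w(b) = -4 - 5*b
d(M) = -M (d(M) = M*(-1) = -M)
h(f) = 6 + 6*f (h(f) = ((-4 - 5*(-2)) + 0)*(f + 1) = ((-4 + 10) + 0)*(1 + f) = (6 + 0)*(1 + f) = 6*(1 + f) = 6 + 6*f)
V = 19
r(Q) = 55 (r(Q) = (6 + 6*(-1*(-5))) + 19 = (6 + 6*5) + 19 = (6 + 30) + 19 = 36 + 19 = 55)
√(-3946 + r(-34)) = √(-3946 + 55) = √(-3891) = I*√3891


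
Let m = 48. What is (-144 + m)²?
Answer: 9216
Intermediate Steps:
(-144 + m)² = (-144 + 48)² = (-96)² = 9216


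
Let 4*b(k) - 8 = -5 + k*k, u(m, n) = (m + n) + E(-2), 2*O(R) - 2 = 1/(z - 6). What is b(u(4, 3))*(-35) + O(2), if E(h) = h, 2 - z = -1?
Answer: -1465/6 ≈ -244.17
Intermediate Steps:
z = 3 (z = 2 - 1*(-1) = 2 + 1 = 3)
O(R) = ⅚ (O(R) = 1 + 1/(2*(3 - 6)) = 1 + (½)/(-3) = 1 + (½)*(-⅓) = 1 - ⅙ = ⅚)
u(m, n) = -2 + m + n (u(m, n) = (m + n) - 2 = -2 + m + n)
b(k) = ¾ + k²/4 (b(k) = 2 + (-5 + k*k)/4 = 2 + (-5 + k²)/4 = 2 + (-5/4 + k²/4) = ¾ + k²/4)
b(u(4, 3))*(-35) + O(2) = (¾ + (-2 + 4 + 3)²/4)*(-35) + ⅚ = (¾ + (¼)*5²)*(-35) + ⅚ = (¾ + (¼)*25)*(-35) + ⅚ = (¾ + 25/4)*(-35) + ⅚ = 7*(-35) + ⅚ = -245 + ⅚ = -1465/6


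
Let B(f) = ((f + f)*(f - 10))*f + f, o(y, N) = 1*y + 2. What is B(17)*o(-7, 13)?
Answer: -20315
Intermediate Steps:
o(y, N) = 2 + y (o(y, N) = y + 2 = 2 + y)
B(f) = f + 2*f**2*(-10 + f) (B(f) = ((2*f)*(-10 + f))*f + f = (2*f*(-10 + f))*f + f = 2*f**2*(-10 + f) + f = f + 2*f**2*(-10 + f))
B(17)*o(-7, 13) = (17*(1 - 20*17 + 2*17**2))*(2 - 7) = (17*(1 - 340 + 2*289))*(-5) = (17*(1 - 340 + 578))*(-5) = (17*239)*(-5) = 4063*(-5) = -20315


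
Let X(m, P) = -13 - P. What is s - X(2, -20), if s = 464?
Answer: 457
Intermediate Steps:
s - X(2, -20) = 464 - (-13 - 1*(-20)) = 464 - (-13 + 20) = 464 - 1*7 = 464 - 7 = 457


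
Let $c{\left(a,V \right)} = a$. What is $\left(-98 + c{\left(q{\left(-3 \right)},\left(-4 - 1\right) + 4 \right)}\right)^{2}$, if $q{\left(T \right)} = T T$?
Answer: $7921$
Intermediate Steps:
$q{\left(T \right)} = T^{2}$
$\left(-98 + c{\left(q{\left(-3 \right)},\left(-4 - 1\right) + 4 \right)}\right)^{2} = \left(-98 + \left(-3\right)^{2}\right)^{2} = \left(-98 + 9\right)^{2} = \left(-89\right)^{2} = 7921$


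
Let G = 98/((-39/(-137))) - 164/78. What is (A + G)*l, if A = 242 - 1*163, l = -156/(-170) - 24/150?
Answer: 70518/221 ≈ 319.09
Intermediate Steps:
l = 322/425 (l = -156*(-1/170) - 24*1/150 = 78/85 - 4/25 = 322/425 ≈ 0.75765)
A = 79 (A = 242 - 163 = 79)
G = 4448/13 (G = 98/((-39*(-1/137))) - 164*1/78 = 98/(39/137) - 82/39 = 98*(137/39) - 82/39 = 13426/39 - 82/39 = 4448/13 ≈ 342.15)
(A + G)*l = (79 + 4448/13)*(322/425) = (5475/13)*(322/425) = 70518/221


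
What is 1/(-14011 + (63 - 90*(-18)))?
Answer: -1/12328 ≈ -8.1116e-5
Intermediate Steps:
1/(-14011 + (63 - 90*(-18))) = 1/(-14011 + (63 + 1620)) = 1/(-14011 + 1683) = 1/(-12328) = -1/12328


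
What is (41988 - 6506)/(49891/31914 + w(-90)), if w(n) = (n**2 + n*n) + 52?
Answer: 1132372548/518716219 ≈ 2.1830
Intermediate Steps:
w(n) = 52 + 2*n**2 (w(n) = (n**2 + n**2) + 52 = 2*n**2 + 52 = 52 + 2*n**2)
(41988 - 6506)/(49891/31914 + w(-90)) = (41988 - 6506)/(49891/31914 + (52 + 2*(-90)**2)) = 35482/(49891*(1/31914) + (52 + 2*8100)) = 35482/(49891/31914 + (52 + 16200)) = 35482/(49891/31914 + 16252) = 35482/(518716219/31914) = 35482*(31914/518716219) = 1132372548/518716219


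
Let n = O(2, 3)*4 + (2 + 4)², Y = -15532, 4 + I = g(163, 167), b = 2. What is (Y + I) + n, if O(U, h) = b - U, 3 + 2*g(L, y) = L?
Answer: -15420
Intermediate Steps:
g(L, y) = -3/2 + L/2
I = 76 (I = -4 + (-3/2 + (½)*163) = -4 + (-3/2 + 163/2) = -4 + 80 = 76)
O(U, h) = 2 - U
n = 36 (n = (2 - 1*2)*4 + (2 + 4)² = (2 - 2)*4 + 6² = 0*4 + 36 = 0 + 36 = 36)
(Y + I) + n = (-15532 + 76) + 36 = -15456 + 36 = -15420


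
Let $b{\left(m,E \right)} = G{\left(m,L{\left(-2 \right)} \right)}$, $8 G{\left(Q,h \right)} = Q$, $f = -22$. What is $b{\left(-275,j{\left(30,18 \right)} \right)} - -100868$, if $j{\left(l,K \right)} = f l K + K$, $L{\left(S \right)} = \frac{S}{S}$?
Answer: $\frac{806669}{8} \approx 1.0083 \cdot 10^{5}$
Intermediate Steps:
$L{\left(S \right)} = 1$
$j{\left(l,K \right)} = K - 22 K l$ ($j{\left(l,K \right)} = - 22 l K + K = - 22 K l + K = K - 22 K l$)
$G{\left(Q,h \right)} = \frac{Q}{8}$
$b{\left(m,E \right)} = \frac{m}{8}$
$b{\left(-275,j{\left(30,18 \right)} \right)} - -100868 = \frac{1}{8} \left(-275\right) - -100868 = - \frac{275}{8} + 100868 = \frac{806669}{8}$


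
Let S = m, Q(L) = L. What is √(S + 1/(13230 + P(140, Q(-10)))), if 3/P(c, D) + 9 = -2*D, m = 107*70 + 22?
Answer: √159103065517431/145533 ≈ 86.672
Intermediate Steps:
m = 7512 (m = 7490 + 22 = 7512)
S = 7512
P(c, D) = 3/(-9 - 2*D)
√(S + 1/(13230 + P(140, Q(-10)))) = √(7512 + 1/(13230 - 3/(9 + 2*(-10)))) = √(7512 + 1/(13230 - 3/(9 - 20))) = √(7512 + 1/(13230 - 3/(-11))) = √(7512 + 1/(13230 - 3*(-1/11))) = √(7512 + 1/(13230 + 3/11)) = √(7512 + 1/(145533/11)) = √(7512 + 11/145533) = √(1093243907/145533) = √159103065517431/145533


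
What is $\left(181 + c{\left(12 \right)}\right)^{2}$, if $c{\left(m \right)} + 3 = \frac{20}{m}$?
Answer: $\frac{290521}{9} \approx 32280.0$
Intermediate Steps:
$c{\left(m \right)} = -3 + \frac{20}{m}$
$\left(181 + c{\left(12 \right)}\right)^{2} = \left(181 - \left(3 - \frac{20}{12}\right)\right)^{2} = \left(181 + \left(-3 + 20 \cdot \frac{1}{12}\right)\right)^{2} = \left(181 + \left(-3 + \frac{5}{3}\right)\right)^{2} = \left(181 - \frac{4}{3}\right)^{2} = \left(\frac{539}{3}\right)^{2} = \frac{290521}{9}$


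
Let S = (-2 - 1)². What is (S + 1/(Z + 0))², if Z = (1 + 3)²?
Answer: 21025/256 ≈ 82.129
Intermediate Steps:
Z = 16 (Z = 4² = 16)
S = 9 (S = (-3)² = 9)
(S + 1/(Z + 0))² = (9 + 1/(16 + 0))² = (9 + 1/16)² = (145/16)² = 21025/256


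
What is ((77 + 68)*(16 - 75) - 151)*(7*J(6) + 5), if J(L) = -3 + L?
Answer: -226356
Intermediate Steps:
((77 + 68)*(16 - 75) - 151)*(7*J(6) + 5) = ((77 + 68)*(16 - 75) - 151)*(7*(-3 + 6) + 5) = (145*(-59) - 151)*(7*3 + 5) = (-8555 - 151)*(21 + 5) = -8706*26 = -226356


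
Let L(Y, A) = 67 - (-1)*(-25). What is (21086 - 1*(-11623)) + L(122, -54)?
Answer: 32751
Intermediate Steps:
L(Y, A) = 42 (L(Y, A) = 67 - 1*25 = 67 - 25 = 42)
(21086 - 1*(-11623)) + L(122, -54) = (21086 - 1*(-11623)) + 42 = (21086 + 11623) + 42 = 32709 + 42 = 32751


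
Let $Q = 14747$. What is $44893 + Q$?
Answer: $59640$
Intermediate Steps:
$44893 + Q = 44893 + 14747 = 59640$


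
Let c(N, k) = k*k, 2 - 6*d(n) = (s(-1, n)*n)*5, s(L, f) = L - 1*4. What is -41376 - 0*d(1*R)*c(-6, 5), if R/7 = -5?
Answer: -41376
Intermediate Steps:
R = -35 (R = 7*(-5) = -35)
s(L, f) = -4 + L (s(L, f) = L - 4 = -4 + L)
d(n) = ⅓ + 25*n/6 (d(n) = ⅓ - (-4 - 1)*n*5/6 = ⅓ - (-5*n)*5/6 = ⅓ - (-25)*n/6 = ⅓ + 25*n/6)
c(N, k) = k²
-41376 - 0*d(1*R)*c(-6, 5) = -41376 - 0*(⅓ + 25*(1*(-35))/6)*5² = -41376 - 0*(⅓ + (25/6)*(-35))*25 = -41376 - 0*(⅓ - 875/6)*25 = -41376 - 0*(-291/2)*25 = -41376 - 0*25 = -41376 - 1*0 = -41376 + 0 = -41376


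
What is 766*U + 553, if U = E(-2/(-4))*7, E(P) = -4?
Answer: -20895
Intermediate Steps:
U = -28 (U = -4*7 = -28)
766*U + 553 = 766*(-28) + 553 = -21448 + 553 = -20895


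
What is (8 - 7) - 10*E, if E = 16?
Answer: -159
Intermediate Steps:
(8 - 7) - 10*E = (8 - 7) - 10*16 = 1 - 160 = -159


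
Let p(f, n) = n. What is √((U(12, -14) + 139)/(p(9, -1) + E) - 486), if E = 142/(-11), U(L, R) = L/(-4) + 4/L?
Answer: I*√11606223/153 ≈ 22.267*I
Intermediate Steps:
U(L, R) = 4/L - L/4 (U(L, R) = L*(-¼) + 4/L = -L/4 + 4/L = 4/L - L/4)
E = -142/11 (E = 142*(-1/11) = -142/11 ≈ -12.909)
√((U(12, -14) + 139)/(p(9, -1) + E) - 486) = √(((4/12 - ¼*12) + 139)/(-1 - 142/11) - 486) = √(((4*(1/12) - 3) + 139)/(-153/11) - 486) = √(((⅓ - 3) + 139)*(-11/153) - 486) = √((-8/3 + 139)*(-11/153) - 486) = √((409/3)*(-11/153) - 486) = √(-4499/459 - 486) = √(-227573/459) = I*√11606223/153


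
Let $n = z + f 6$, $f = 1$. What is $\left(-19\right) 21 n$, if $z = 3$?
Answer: $-3591$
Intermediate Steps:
$n = 9$ ($n = 3 + 1 \cdot 6 = 3 + 6 = 9$)
$\left(-19\right) 21 n = \left(-19\right) 21 \cdot 9 = \left(-399\right) 9 = -3591$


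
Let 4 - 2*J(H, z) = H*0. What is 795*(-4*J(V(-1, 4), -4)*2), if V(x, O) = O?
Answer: -12720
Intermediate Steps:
J(H, z) = 2 (J(H, z) = 2 - H*0/2 = 2 - ½*0 = 2 + 0 = 2)
795*(-4*J(V(-1, 4), -4)*2) = 795*(-4*2*2) = 795*(-8*2) = 795*(-16) = -12720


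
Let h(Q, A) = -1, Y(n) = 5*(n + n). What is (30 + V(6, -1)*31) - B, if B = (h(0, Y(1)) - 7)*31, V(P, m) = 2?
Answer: 340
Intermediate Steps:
Y(n) = 10*n (Y(n) = 5*(2*n) = 10*n)
B = -248 (B = (-1 - 7)*31 = -8*31 = -248)
(30 + V(6, -1)*31) - B = (30 + 2*31) - 1*(-248) = (30 + 62) + 248 = 92 + 248 = 340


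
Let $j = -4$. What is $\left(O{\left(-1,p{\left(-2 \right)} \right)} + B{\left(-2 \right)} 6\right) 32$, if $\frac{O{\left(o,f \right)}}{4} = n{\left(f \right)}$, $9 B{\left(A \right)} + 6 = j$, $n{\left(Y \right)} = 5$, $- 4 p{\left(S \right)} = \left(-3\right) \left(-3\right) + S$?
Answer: $\frac{1280}{3} \approx 426.67$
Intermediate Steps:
$p{\left(S \right)} = - \frac{9}{4} - \frac{S}{4}$ ($p{\left(S \right)} = - \frac{\left(-3\right) \left(-3\right) + S}{4} = - \frac{9 + S}{4} = - \frac{9}{4} - \frac{S}{4}$)
$B{\left(A \right)} = - \frac{10}{9}$ ($B{\left(A \right)} = - \frac{2}{3} + \frac{1}{9} \left(-4\right) = - \frac{2}{3} - \frac{4}{9} = - \frac{10}{9}$)
$O{\left(o,f \right)} = 20$ ($O{\left(o,f \right)} = 4 \cdot 5 = 20$)
$\left(O{\left(-1,p{\left(-2 \right)} \right)} + B{\left(-2 \right)} 6\right) 32 = \left(20 - \frac{20}{3}\right) 32 = \frac{40}{3} \cdot 32 = \frac{1280}{3}$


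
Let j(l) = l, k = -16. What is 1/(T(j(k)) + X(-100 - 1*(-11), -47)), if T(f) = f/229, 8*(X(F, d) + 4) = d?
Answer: -1832/18219 ≈ -0.10055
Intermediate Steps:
X(F, d) = -4 + d/8
T(f) = f/229 (T(f) = f*(1/229) = f/229)
1/(T(j(k)) + X(-100 - 1*(-11), -47)) = 1/((1/229)*(-16) + (-4 + (1/8)*(-47))) = 1/(-16/229 + (-4 - 47/8)) = 1/(-16/229 - 79/8) = 1/(-18219/1832) = -1832/18219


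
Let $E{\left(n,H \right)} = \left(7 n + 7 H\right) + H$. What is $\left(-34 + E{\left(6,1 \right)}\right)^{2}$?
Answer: $256$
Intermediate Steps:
$E{\left(n,H \right)} = 7 n + 8 H$ ($E{\left(n,H \right)} = \left(7 H + 7 n\right) + H = 7 n + 8 H$)
$\left(-34 + E{\left(6,1 \right)}\right)^{2} = \left(-34 + \left(7 \cdot 6 + 8 \cdot 1\right)\right)^{2} = \left(-34 + \left(42 + 8\right)\right)^{2} = \left(-34 + 50\right)^{2} = 16^{2} = 256$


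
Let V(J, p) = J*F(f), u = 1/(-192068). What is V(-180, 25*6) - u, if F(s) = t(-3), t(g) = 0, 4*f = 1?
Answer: 1/192068 ≈ 5.2065e-6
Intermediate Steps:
f = ¼ (f = (¼)*1 = ¼ ≈ 0.25000)
F(s) = 0
u = -1/192068 ≈ -5.2065e-6
V(J, p) = 0 (V(J, p) = J*0 = 0)
V(-180, 25*6) - u = 0 - 1*(-1/192068) = 0 + 1/192068 = 1/192068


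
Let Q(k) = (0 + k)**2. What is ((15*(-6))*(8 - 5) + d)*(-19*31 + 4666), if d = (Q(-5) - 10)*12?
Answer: -366930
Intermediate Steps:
Q(k) = k**2
d = 180 (d = ((-5)**2 - 10)*12 = (25 - 10)*12 = 15*12 = 180)
((15*(-6))*(8 - 5) + d)*(-19*31 + 4666) = ((15*(-6))*(8 - 5) + 180)*(-19*31 + 4666) = (-90*3 + 180)*(-589 + 4666) = (-270 + 180)*4077 = -90*4077 = -366930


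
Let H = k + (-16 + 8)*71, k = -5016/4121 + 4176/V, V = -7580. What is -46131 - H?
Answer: -355801100441/7809295 ≈ -45561.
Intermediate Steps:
k = -13807644/7809295 (k = -5016/4121 + 4176/(-7580) = -5016*1/4121 + 4176*(-1/7580) = -5016/4121 - 1044/1895 = -13807644/7809295 ≈ -1.7681)
H = -4449487204/7809295 (H = -13807644/7809295 + (-16 + 8)*71 = -13807644/7809295 - 8*71 = -13807644/7809295 - 568 = -4449487204/7809295 ≈ -569.77)
-46131 - H = -46131 - 1*(-4449487204/7809295) = -46131 + 4449487204/7809295 = -355801100441/7809295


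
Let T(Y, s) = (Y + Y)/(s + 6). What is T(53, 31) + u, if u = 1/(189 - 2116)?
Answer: 204225/71299 ≈ 2.8643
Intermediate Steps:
T(Y, s) = 2*Y/(6 + s) (T(Y, s) = (2*Y)/(6 + s) = 2*Y/(6 + s))
u = -1/1927 (u = 1/(-1927) = -1/1927 ≈ -0.00051894)
T(53, 31) + u = 2*53/(6 + 31) - 1/1927 = 2*53/37 - 1/1927 = 2*53*(1/37) - 1/1927 = 106/37 - 1/1927 = 204225/71299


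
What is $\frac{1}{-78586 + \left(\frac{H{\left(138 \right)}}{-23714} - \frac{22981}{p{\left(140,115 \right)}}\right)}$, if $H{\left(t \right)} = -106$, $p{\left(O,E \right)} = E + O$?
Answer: $- \frac{3023535}{237879993712} \approx -1.271 \cdot 10^{-5}$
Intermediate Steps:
$\frac{1}{-78586 + \left(\frac{H{\left(138 \right)}}{-23714} - \frac{22981}{p{\left(140,115 \right)}}\right)} = \frac{1}{-78586 - \left(- \frac{53}{11857} + \frac{22981}{115 + 140}\right)} = \frac{1}{-78586 - \left(- \frac{53}{11857} + \frac{22981}{255}\right)} = \frac{1}{-78586 + \left(\frac{53}{11857} - \frac{22981}{255}\right)} = \frac{1}{-78586 - \frac{272472202}{3023535}} = \frac{1}{- \frac{237879993712}{3023535}} = - \frac{3023535}{237879993712}$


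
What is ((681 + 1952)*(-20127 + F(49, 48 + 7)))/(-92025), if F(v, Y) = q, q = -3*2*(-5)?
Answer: 5879489/10225 ≈ 575.01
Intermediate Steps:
q = 30 (q = -6*(-5) = 30)
F(v, Y) = 30
((681 + 1952)*(-20127 + F(49, 48 + 7)))/(-92025) = ((681 + 1952)*(-20127 + 30))/(-92025) = (2633*(-20097))*(-1/92025) = -52915401*(-1/92025) = 5879489/10225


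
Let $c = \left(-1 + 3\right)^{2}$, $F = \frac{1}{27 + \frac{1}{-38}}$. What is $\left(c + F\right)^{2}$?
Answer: $\frac{17123044}{1050625} \approx 16.298$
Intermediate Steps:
$F = \frac{38}{1025}$ ($F = \frac{1}{27 - \frac{1}{38}} = \frac{1}{\frac{1025}{38}} = \frac{38}{1025} \approx 0.037073$)
$c = 4$ ($c = 2^{2} = 4$)
$\left(c + F\right)^{2} = \left(4 + \frac{38}{1025}\right)^{2} = \left(\frac{4138}{1025}\right)^{2} = \frac{17123044}{1050625}$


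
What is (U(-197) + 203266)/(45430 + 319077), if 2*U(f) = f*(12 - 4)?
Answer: 202478/364507 ≈ 0.55548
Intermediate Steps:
U(f) = 4*f (U(f) = (f*(12 - 4))/2 = (f*8)/2 = (8*f)/2 = 4*f)
(U(-197) + 203266)/(45430 + 319077) = (4*(-197) + 203266)/(45430 + 319077) = (-788 + 203266)/364507 = 202478*(1/364507) = 202478/364507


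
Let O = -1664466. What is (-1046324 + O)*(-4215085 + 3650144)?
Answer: 1531436413390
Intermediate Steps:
(-1046324 + O)*(-4215085 + 3650144) = (-1046324 - 1664466)*(-4215085 + 3650144) = -2710790*(-564941) = 1531436413390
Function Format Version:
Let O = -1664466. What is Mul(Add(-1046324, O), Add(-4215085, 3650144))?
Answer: 1531436413390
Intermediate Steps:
Mul(Add(-1046324, O), Add(-4215085, 3650144)) = Mul(Add(-1046324, -1664466), Add(-4215085, 3650144)) = Mul(-2710790, -564941) = 1531436413390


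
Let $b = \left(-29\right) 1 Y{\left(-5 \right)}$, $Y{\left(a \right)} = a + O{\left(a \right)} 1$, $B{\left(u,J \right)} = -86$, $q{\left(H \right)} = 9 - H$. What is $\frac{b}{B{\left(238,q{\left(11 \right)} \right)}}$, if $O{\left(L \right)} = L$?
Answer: $- \frac{145}{43} \approx -3.3721$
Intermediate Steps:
$Y{\left(a \right)} = 2 a$ ($Y{\left(a \right)} = a + a 1 = a + a = 2 a$)
$b = 290$ ($b = \left(-29\right) 1 \cdot 2 \left(-5\right) = \left(-29\right) \left(-10\right) = 290$)
$\frac{b}{B{\left(238,q{\left(11 \right)} \right)}} = \frac{290}{-86} = 290 \left(- \frac{1}{86}\right) = - \frac{145}{43}$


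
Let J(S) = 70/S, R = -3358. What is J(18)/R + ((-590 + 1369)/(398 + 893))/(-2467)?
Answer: -135014333/96253957134 ≈ -0.0014027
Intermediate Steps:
J(18)/R + ((-590 + 1369)/(398 + 893))/(-2467) = (70/18)/(-3358) + ((-590 + 1369)/(398 + 893))/(-2467) = (70*(1/18))*(-1/3358) + (779/1291)*(-1/2467) = (35/9)*(-1/3358) + (779*(1/1291))*(-1/2467) = -35/30222 + (779/1291)*(-1/2467) = -35/30222 - 779/3184897 = -135014333/96253957134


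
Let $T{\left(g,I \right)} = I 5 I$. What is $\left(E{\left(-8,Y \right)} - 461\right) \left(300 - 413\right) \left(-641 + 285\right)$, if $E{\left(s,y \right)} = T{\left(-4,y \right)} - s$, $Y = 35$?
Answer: $228173216$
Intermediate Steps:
$T{\left(g,I \right)} = 5 I^{2}$ ($T{\left(g,I \right)} = 5 I I = 5 I^{2}$)
$E{\left(s,y \right)} = - s + 5 y^{2}$ ($E{\left(s,y \right)} = 5 y^{2} - s = - s + 5 y^{2}$)
$\left(E{\left(-8,Y \right)} - 461\right) \left(300 - 413\right) \left(-641 + 285\right) = \left(\left(\left(-1\right) \left(-8\right) + 5 \cdot 35^{2}\right) - 461\right) \left(300 - 413\right) \left(-641 + 285\right) = \left(\left(8 + 5 \cdot 1225\right) - 461\right) \left(\left(-113\right) \left(-356\right)\right) = \left(\left(8 + 6125\right) - 461\right) 40228 = \left(6133 - 461\right) 40228 = 5672 \cdot 40228 = 228173216$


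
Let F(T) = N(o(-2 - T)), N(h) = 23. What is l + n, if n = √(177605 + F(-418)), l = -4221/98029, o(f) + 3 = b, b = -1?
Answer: -4221/98029 + 22*√367 ≈ 421.42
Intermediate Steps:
o(f) = -4 (o(f) = -3 - 1 = -4)
F(T) = 23
l = -4221/98029 (l = -4221*1/98029 = -4221/98029 ≈ -0.043059)
n = 22*√367 (n = √(177605 + 23) = √177628 = 22*√367 ≈ 421.46)
l + n = -4221/98029 + 22*√367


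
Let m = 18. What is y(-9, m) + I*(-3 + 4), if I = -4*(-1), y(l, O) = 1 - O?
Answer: -13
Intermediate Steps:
I = 4
y(-9, m) + I*(-3 + 4) = (1 - 1*18) + 4*(-3 + 4) = (1 - 18) + 4*1 = -17 + 4 = -13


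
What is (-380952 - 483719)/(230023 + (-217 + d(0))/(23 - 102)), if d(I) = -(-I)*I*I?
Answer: -68309009/18172034 ≈ -3.7590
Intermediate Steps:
d(I) = I**3 (d(I) = -(-I**2)*I = -(-1)*I**3 = I**3)
(-380952 - 483719)/(230023 + (-217 + d(0))/(23 - 102)) = (-380952 - 483719)/(230023 + (-217 + 0**3)/(23 - 102)) = -864671/(230023 + (-217 + 0)/(-79)) = -864671/(230023 - 217*(-1/79)) = -864671/(230023 + 217/79) = -864671/18172034/79 = -864671*79/18172034 = -68309009/18172034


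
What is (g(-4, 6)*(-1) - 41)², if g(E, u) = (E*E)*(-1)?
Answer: 625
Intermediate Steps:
g(E, u) = -E² (g(E, u) = E²*(-1) = -E²)
(g(-4, 6)*(-1) - 41)² = (-1*(-4)²*(-1) - 41)² = (-1*16*(-1) - 41)² = (-16*(-1) - 41)² = (16 - 41)² = (-25)² = 625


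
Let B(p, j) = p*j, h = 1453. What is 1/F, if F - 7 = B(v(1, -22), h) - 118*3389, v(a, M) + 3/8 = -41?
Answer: -8/3680103 ≈ -2.1739e-6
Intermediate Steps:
v(a, M) = -331/8 (v(a, M) = -3/8 - 41 = -331/8)
B(p, j) = j*p
F = -3680103/8 (F = 7 + (1453*(-331/8) - 118*3389) = 7 + (-480943/8 - 399902) = 7 - 3680159/8 = -3680103/8 ≈ -4.6001e+5)
1/F = 1/(-3680103/8) = -8/3680103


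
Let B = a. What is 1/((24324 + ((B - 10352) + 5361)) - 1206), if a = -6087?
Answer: 1/12040 ≈ 8.3057e-5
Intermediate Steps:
B = -6087
1/((24324 + ((B - 10352) + 5361)) - 1206) = 1/((24324 + ((-6087 - 10352) + 5361)) - 1206) = 1/((24324 + (-16439 + 5361)) - 1206) = 1/((24324 - 11078) - 1206) = 1/(13246 - 1206) = 1/12040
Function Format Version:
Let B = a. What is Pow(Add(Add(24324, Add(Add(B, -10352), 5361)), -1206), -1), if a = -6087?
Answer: Rational(1, 12040) ≈ 8.3057e-5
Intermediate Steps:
B = -6087
Pow(Add(Add(24324, Add(Add(B, -10352), 5361)), -1206), -1) = Pow(Add(Add(24324, Add(Add(-6087, -10352), 5361)), -1206), -1) = Pow(Add(Add(24324, Add(-16439, 5361)), -1206), -1) = Pow(Add(Add(24324, -11078), -1206), -1) = Pow(Add(13246, -1206), -1) = Pow(12040, -1) = Rational(1, 12040)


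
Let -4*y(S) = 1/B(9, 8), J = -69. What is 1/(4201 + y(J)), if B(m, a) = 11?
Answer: 44/184843 ≈ 0.00023804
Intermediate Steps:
y(S) = -1/44 (y(S) = -¼/11 = -¼*1/11 = -1/44)
1/(4201 + y(J)) = 1/(4201 - 1/44) = 1/(184843/44) = 44/184843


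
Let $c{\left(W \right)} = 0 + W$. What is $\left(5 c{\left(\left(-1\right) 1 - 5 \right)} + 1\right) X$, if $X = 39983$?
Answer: $-1159507$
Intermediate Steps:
$c{\left(W \right)} = W$
$\left(5 c{\left(\left(-1\right) 1 - 5 \right)} + 1\right) X = \left(5 \left(\left(-1\right) 1 - 5\right) + 1\right) 39983 = \left(5 \left(-1 - 5\right) + 1\right) 39983 = \left(5 \left(-6\right) + 1\right) 39983 = \left(-30 + 1\right) 39983 = \left(-29\right) 39983 = -1159507$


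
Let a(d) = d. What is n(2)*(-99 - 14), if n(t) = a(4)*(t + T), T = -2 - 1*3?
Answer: 1356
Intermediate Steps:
T = -5 (T = -2 - 3 = -5)
n(t) = -20 + 4*t (n(t) = 4*(t - 5) = 4*(-5 + t) = -20 + 4*t)
n(2)*(-99 - 14) = (-20 + 4*2)*(-99 - 14) = (-20 + 8)*(-113) = -12*(-113) = 1356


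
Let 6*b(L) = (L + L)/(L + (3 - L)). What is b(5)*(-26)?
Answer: -130/9 ≈ -14.444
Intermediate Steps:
b(L) = L/9 (b(L) = ((L + L)/(L + (3 - L)))/6 = ((2*L)/3)/6 = ((2*L)*(⅓))/6 = (2*L/3)/6 = L/9)
b(5)*(-26) = ((⅑)*5)*(-26) = (5/9)*(-26) = -130/9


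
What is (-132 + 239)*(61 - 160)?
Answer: -10593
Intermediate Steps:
(-132 + 239)*(61 - 160) = 107*(-99) = -10593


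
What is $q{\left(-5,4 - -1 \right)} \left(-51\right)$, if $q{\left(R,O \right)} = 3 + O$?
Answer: $-408$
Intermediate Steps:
$q{\left(-5,4 - -1 \right)} \left(-51\right) = \left(3 + \left(4 - -1\right)\right) \left(-51\right) = \left(3 + \left(4 + 1\right)\right) \left(-51\right) = \left(3 + 5\right) \left(-51\right) = 8 \left(-51\right) = -408$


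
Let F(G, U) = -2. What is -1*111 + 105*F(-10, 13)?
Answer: -321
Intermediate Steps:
-1*111 + 105*F(-10, 13) = -1*111 + 105*(-2) = -111 - 210 = -321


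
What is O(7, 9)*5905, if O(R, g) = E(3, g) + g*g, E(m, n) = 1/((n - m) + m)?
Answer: 4310650/9 ≈ 4.7896e+5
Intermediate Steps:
E(m, n) = 1/n
O(R, g) = 1/g + g**2 (O(R, g) = 1/g + g*g = 1/g + g**2)
O(7, 9)*5905 = ((1 + 9**3)/9)*5905 = ((1 + 729)/9)*5905 = ((1/9)*730)*5905 = (730/9)*5905 = 4310650/9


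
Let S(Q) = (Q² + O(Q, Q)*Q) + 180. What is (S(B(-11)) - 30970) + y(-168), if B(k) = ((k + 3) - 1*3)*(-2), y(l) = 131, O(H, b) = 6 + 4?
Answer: -29955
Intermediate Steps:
O(H, b) = 10
B(k) = -2*k (B(k) = ((3 + k) - 3)*(-2) = k*(-2) = -2*k)
S(Q) = 180 + Q² + 10*Q (S(Q) = (Q² + 10*Q) + 180 = 180 + Q² + 10*Q)
(S(B(-11)) - 30970) + y(-168) = ((180 + (-2*(-11))² + 10*(-2*(-11))) - 30970) + 131 = ((180 + 22² + 10*22) - 30970) + 131 = ((180 + 484 + 220) - 30970) + 131 = (884 - 30970) + 131 = -30086 + 131 = -29955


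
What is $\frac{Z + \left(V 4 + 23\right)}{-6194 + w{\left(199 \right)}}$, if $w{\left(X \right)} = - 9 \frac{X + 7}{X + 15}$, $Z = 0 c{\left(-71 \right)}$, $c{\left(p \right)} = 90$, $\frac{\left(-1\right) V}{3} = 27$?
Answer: $\frac{32207}{663685} \approx 0.048528$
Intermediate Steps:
$V = -81$ ($V = \left(-3\right) 27 = -81$)
$Z = 0$ ($Z = 0 \cdot 90 = 0$)
$w{\left(X \right)} = - \frac{9 \left(7 + X\right)}{15 + X}$ ($w{\left(X \right)} = - 9 \frac{7 + X}{15 + X} = - \frac{9 \left(7 + X\right)}{15 + X}$)
$\frac{Z + \left(V 4 + 23\right)}{-6194 + w{\left(199 \right)}} = \frac{0 + \left(\left(-81\right) 4 + 23\right)}{-6194 + \frac{9 \left(-7 - 199\right)}{15 + 199}} = \frac{0 + \left(-324 + 23\right)}{-6194 + \frac{9 \left(-7 - 199\right)}{214}} = \frac{0 - 301}{-6194 + 9 \cdot \frac{1}{214} \left(-206\right)} = - \frac{301}{-6194 - \frac{927}{107}} = - \frac{301}{- \frac{663685}{107}} = \left(-301\right) \left(- \frac{107}{663685}\right) = \frac{32207}{663685}$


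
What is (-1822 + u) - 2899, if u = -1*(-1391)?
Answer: -3330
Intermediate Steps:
u = 1391
(-1822 + u) - 2899 = (-1822 + 1391) - 2899 = -431 - 2899 = -3330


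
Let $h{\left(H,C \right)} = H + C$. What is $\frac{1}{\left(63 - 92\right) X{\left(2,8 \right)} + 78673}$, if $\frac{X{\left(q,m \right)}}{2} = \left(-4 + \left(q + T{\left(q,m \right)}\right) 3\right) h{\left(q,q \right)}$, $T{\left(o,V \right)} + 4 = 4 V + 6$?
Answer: $\frac{1}{54545} \approx 1.8333 \cdot 10^{-5}$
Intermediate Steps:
$h{\left(H,C \right)} = C + H$
$T{\left(o,V \right)} = 2 + 4 V$ ($T{\left(o,V \right)} = -4 + \left(4 V + 6\right) = -4 + \left(6 + 4 V\right) = 2 + 4 V$)
$X{\left(q,m \right)} = 4 q \left(2 + 3 q + 12 m\right)$ ($X{\left(q,m \right)} = 2 \left(-4 + \left(q + \left(2 + 4 m\right)\right) 3\right) \left(q + q\right) = 2 \left(-4 + \left(2 + q + 4 m\right) 3\right) 2 q = 2 \left(-4 + \left(6 + 3 q + 12 m\right)\right) 2 q = 2 \left(2 + 3 q + 12 m\right) 2 q = 2 \cdot 2 q \left(2 + 3 q + 12 m\right) = 4 q \left(2 + 3 q + 12 m\right)$)
$\frac{1}{\left(63 - 92\right) X{\left(2,8 \right)} + 78673} = \frac{1}{\left(63 - 92\right) 4 \cdot 2 \left(2 + 3 \cdot 2 + 12 \cdot 8\right) + 78673} = \frac{1}{- 29 \cdot 4 \cdot 2 \left(2 + 6 + 96\right) + 78673} = \frac{1}{- 29 \cdot 4 \cdot 2 \cdot 104 + 78673} = \frac{1}{\left(-29\right) 832 + 78673} = \frac{1}{-24128 + 78673} = \frac{1}{54545}$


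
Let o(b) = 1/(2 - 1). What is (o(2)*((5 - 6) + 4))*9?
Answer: 27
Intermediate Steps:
o(b) = 1 (o(b) = 1/1 = 1)
(o(2)*((5 - 6) + 4))*9 = (1*((5 - 6) + 4))*9 = (1*(-1 + 4))*9 = (1*3)*9 = 3*9 = 27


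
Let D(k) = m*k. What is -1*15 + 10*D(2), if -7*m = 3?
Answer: -165/7 ≈ -23.571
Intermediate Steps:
m = -3/7 (m = -⅐*3 = -3/7 ≈ -0.42857)
D(k) = -3*k/7
-1*15 + 10*D(2) = -1*15 + 10*(-3/7*2) = -15 + 10*(-6/7) = -15 - 60/7 = -165/7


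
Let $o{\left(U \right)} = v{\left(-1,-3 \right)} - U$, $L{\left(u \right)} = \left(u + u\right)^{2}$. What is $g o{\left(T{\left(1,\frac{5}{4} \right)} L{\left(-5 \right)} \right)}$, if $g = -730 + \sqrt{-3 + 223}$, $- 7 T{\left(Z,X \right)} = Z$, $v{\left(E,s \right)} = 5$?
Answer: $- \frac{98550}{7} + \frac{270 \sqrt{55}}{7} \approx -13793.0$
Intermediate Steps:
$L{\left(u \right)} = 4 u^{2}$ ($L{\left(u \right)} = \left(2 u\right)^{2} = 4 u^{2}$)
$T{\left(Z,X \right)} = - \frac{Z}{7}$
$g = -730 + 2 \sqrt{55}$ ($g = -730 + \sqrt{220} = -730 + 2 \sqrt{55} \approx -715.17$)
$o{\left(U \right)} = 5 - U$
$g o{\left(T{\left(1,\frac{5}{4} \right)} L{\left(-5 \right)} \right)} = \left(-730 + 2 \sqrt{55}\right) \left(5 - \left(- \frac{1}{7}\right) 1 \cdot 4 \left(-5\right)^{2}\right) = \left(-730 + 2 \sqrt{55}\right) \left(5 - - \frac{4 \cdot 25}{7}\right) = \left(-730 + 2 \sqrt{55}\right) \left(5 - \left(- \frac{1}{7}\right) 100\right) = \left(-730 + 2 \sqrt{55}\right) \left(5 - - \frac{100}{7}\right) = \left(-730 + 2 \sqrt{55}\right) \left(5 + \frac{100}{7}\right) = \left(-730 + 2 \sqrt{55}\right) \frac{135}{7} = - \frac{98550}{7} + \frac{270 \sqrt{55}}{7}$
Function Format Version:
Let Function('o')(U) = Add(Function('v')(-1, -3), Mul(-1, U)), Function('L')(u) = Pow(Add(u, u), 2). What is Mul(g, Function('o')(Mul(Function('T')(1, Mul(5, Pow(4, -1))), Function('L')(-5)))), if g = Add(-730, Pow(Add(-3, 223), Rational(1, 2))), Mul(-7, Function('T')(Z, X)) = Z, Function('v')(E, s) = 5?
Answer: Add(Rational(-98550, 7), Mul(Rational(270, 7), Pow(55, Rational(1, 2)))) ≈ -13793.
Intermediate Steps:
Function('L')(u) = Mul(4, Pow(u, 2)) (Function('L')(u) = Pow(Mul(2, u), 2) = Mul(4, Pow(u, 2)))
Function('T')(Z, X) = Mul(Rational(-1, 7), Z)
g = Add(-730, Mul(2, Pow(55, Rational(1, 2)))) (g = Add(-730, Pow(220, Rational(1, 2))) = Add(-730, Mul(2, Pow(55, Rational(1, 2)))) ≈ -715.17)
Function('o')(U) = Add(5, Mul(-1, U))
Mul(g, Function('o')(Mul(Function('T')(1, Mul(5, Pow(4, -1))), Function('L')(-5)))) = Mul(Add(-730, Mul(2, Pow(55, Rational(1, 2)))), Add(5, Mul(-1, Mul(Mul(Rational(-1, 7), 1), Mul(4, Pow(-5, 2)))))) = Mul(Add(-730, Mul(2, Pow(55, Rational(1, 2)))), Add(5, Mul(-1, Mul(Rational(-1, 7), Mul(4, 25))))) = Mul(Add(-730, Mul(2, Pow(55, Rational(1, 2)))), Add(5, Mul(-1, Mul(Rational(-1, 7), 100)))) = Mul(Add(-730, Mul(2, Pow(55, Rational(1, 2)))), Add(5, Mul(-1, Rational(-100, 7)))) = Mul(Add(-730, Mul(2, Pow(55, Rational(1, 2)))), Add(5, Rational(100, 7))) = Mul(Add(-730, Mul(2, Pow(55, Rational(1, 2)))), Rational(135, 7)) = Add(Rational(-98550, 7), Mul(Rational(270, 7), Pow(55, Rational(1, 2))))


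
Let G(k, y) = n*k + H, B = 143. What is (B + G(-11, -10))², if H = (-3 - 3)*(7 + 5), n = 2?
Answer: 2401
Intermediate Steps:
H = -72 (H = -6*12 = -72)
G(k, y) = -72 + 2*k (G(k, y) = 2*k - 72 = -72 + 2*k)
(B + G(-11, -10))² = (143 + (-72 + 2*(-11)))² = (143 + (-72 - 22))² = (143 - 94)² = 49² = 2401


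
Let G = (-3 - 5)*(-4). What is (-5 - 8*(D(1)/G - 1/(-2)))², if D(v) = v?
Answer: 1369/16 ≈ 85.563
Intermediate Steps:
G = 32 (G = -8*(-4) = 32)
(-5 - 8*(D(1)/G - 1/(-2)))² = (-5 - 8*(1/32 - 1/(-2)))² = (-5 - 8*(1*(1/32) - 1*(-½)))² = (-5 - 8*(1/32 + ½))² = (-5 - 8*17/32)² = (-5 - 17/4)² = (-37/4)² = 1369/16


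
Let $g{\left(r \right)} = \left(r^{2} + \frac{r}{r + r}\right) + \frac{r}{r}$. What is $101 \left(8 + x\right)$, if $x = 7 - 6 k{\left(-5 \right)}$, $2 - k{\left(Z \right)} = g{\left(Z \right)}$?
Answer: $16362$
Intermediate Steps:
$g{\left(r \right)} = \frac{3}{2} + r^{2}$ ($g{\left(r \right)} = \left(r^{2} + \frac{r}{2 r}\right) + 1 = \left(r^{2} + \frac{1}{2 r} r\right) + 1 = \left(r^{2} + \frac{1}{2}\right) + 1 = \left(\frac{1}{2} + r^{2}\right) + 1 = \frac{3}{2} + r^{2}$)
$k{\left(Z \right)} = \frac{1}{2} - Z^{2}$ ($k{\left(Z \right)} = 2 - \left(\frac{3}{2} + Z^{2}\right) = \frac{1}{2} - Z^{2}$)
$x = 154$ ($x = 7 - 6 \left(\frac{1}{2} - \left(-5\right)^{2}\right) = 7 - 6 \left(\frac{1}{2} - 25\right) = 7 - -147 = 7 + 147 = 154$)
$101 \left(8 + x\right) = 101 \left(8 + 154\right) = 101 \cdot 162 = 16362$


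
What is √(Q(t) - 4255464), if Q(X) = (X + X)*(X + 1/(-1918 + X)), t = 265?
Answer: 4*I*√702743885301/1653 ≈ 2028.6*I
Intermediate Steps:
Q(X) = 2*X*(X + 1/(-1918 + X)) (Q(X) = (2*X)*(X + 1/(-1918 + X)) = 2*X*(X + 1/(-1918 + X)))
√(Q(t) - 4255464) = √(2*265*(1 + 265² - 1918*265)/(-1918 + 265) - 4255464) = √(2*265*(1 + 70225 - 508270)/(-1653) - 4255464) = √(2*265*(-1/1653)*(-438044) - 4255464) = √(232163320/1653 - 4255464) = √(-6802118672/1653) = 4*I*√702743885301/1653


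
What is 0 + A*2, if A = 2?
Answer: 4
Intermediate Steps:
0 + A*2 = 0 + 2*2 = 0 + 4 = 4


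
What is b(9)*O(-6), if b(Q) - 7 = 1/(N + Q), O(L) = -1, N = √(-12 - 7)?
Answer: (-7*√19 + 64*I)/(√19 - 9*I) ≈ -7.09 + 0.043589*I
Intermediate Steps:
N = I*√19 (N = √(-19) = I*√19 ≈ 4.3589*I)
b(Q) = 7 + 1/(Q + I*√19) (b(Q) = 7 + 1/(I*√19 + Q) = 7 + 1/(Q + I*√19))
b(9)*O(-6) = ((1 + 7*9 + 7*I*√19)/(9 + I*√19))*(-1) = ((1 + 63 + 7*I*√19)/(9 + I*√19))*(-1) = ((64 + 7*I*√19)/(9 + I*√19))*(-1) = -(64 + 7*I*√19)/(9 + I*√19)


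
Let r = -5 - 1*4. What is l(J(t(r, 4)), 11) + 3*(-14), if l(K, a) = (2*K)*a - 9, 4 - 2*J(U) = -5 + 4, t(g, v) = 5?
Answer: 4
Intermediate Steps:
r = -9 (r = -5 - 4 = -9)
J(U) = 5/2 (J(U) = 2 - (-5 + 4)/2 = 2 - ½*(-1) = 2 + ½ = 5/2)
l(K, a) = -9 + 2*K*a (l(K, a) = 2*K*a - 9 = -9 + 2*K*a)
l(J(t(r, 4)), 11) + 3*(-14) = (-9 + 2*(5/2)*11) + 3*(-14) = (-9 + 55) - 42 = 46 - 42 = 4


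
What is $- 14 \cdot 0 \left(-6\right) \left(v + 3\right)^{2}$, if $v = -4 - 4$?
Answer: $0$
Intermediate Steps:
$v = -8$
$- 14 \cdot 0 \left(-6\right) \left(v + 3\right)^{2} = - 14 \cdot 0 \left(-6\right) \left(-8 + 3\right)^{2} = \left(-14\right) 0 \left(-5\right)^{2} = 0 \cdot 25 = 0$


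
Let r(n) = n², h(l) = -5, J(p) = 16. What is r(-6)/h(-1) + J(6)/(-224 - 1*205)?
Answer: -15524/2145 ≈ -7.2373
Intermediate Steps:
r(-6)/h(-1) + J(6)/(-224 - 1*205) = (-6)²/(-5) + 16/(-224 - 1*205) = 36*(-⅕) + 16/(-224 - 205) = -36/5 + 16/(-429) = -36/5 + 16*(-1/429) = -36/5 - 16/429 = -15524/2145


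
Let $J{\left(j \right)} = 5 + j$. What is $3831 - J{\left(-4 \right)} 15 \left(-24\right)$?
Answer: $4191$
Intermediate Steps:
$3831 - J{\left(-4 \right)} 15 \left(-24\right) = 3831 - \left(5 - 4\right) 15 \left(-24\right) = 3831 - 1 \cdot 15 \left(-24\right) = 3831 - 15 \left(-24\right) = 3831 - -360 = 3831 + 360 = 4191$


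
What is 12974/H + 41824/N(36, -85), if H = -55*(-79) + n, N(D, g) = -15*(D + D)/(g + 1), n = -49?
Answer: 104908249/32220 ≈ 3256.0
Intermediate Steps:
N(D, g) = -30*D/(1 + g) (N(D, g) = -15*2*D/(1 + g) = -30*D/(1 + g))
H = 4296 (H = -55*(-79) - 49 = 4345 - 49 = 4296)
12974/H + 41824/N(36, -85) = 12974/4296 + 41824/((-30*36/(1 - 85))) = 12974*(1/4296) + 41824/((-30*36/(-84))) = 6487/2148 + 41824/((-30*36*(-1/84))) = 6487/2148 + 41824/(90/7) = 6487/2148 + 41824*(7/90) = 6487/2148 + 146384/45 = 104908249/32220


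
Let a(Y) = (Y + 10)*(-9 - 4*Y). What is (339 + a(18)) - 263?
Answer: -2192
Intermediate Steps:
a(Y) = (-9 - 4*Y)*(10 + Y) (a(Y) = (10 + Y)*(-9 - 4*Y) = (-9 - 4*Y)*(10 + Y))
(339 + a(18)) - 263 = (339 + (-90 - 49*18 - 4*18²)) - 263 = (339 + (-90 - 882 - 4*324)) - 263 = (339 + (-90 - 882 - 1296)) - 263 = (339 - 2268) - 263 = -1929 - 263 = -2192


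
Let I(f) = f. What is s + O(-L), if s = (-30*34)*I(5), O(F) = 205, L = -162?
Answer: -4895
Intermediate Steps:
s = -5100 (s = -30*34*5 = -1020*5 = -5100)
s + O(-L) = -5100 + 205 = -4895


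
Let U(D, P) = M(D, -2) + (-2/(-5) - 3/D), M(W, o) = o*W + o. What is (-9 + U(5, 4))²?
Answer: 11236/25 ≈ 449.44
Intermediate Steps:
M(W, o) = o + W*o (M(W, o) = W*o + o = o + W*o)
U(D, P) = -8/5 - 3/D - 2*D (U(D, P) = -2*(1 + D) + (-2/(-5) - 3/D) = (-2 - 2*D) + (-2*(-⅕) - 3/D) = (-2 - 2*D) + (⅖ - 3/D) = -8/5 - 3/D - 2*D)
(-9 + U(5, 4))² = (-9 + (-8/5 - 3/5 - 2*5))² = (-9 + (-8/5 - 3*⅕ - 10))² = (-9 + (-8/5 - ⅗ - 10))² = (-9 - 61/5)² = (-106/5)² = 11236/25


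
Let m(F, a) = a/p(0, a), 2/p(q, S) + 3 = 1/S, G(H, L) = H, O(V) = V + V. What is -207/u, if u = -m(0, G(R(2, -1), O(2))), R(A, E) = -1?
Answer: 207/2 ≈ 103.50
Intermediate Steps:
O(V) = 2*V
p(q, S) = 2/(-3 + 1/S)
m(F, a) = ½ - 3*a/2 (m(F, a) = a/((-2*a/(-1 + 3*a))) = a*(-(-1 + 3*a)/(2*a)) = ½ - 3*a/2)
u = -2 (u = -(½ - 3/2*(-1)) = -(½ + 3/2) = -1*2 = -2)
-207/u = -207/(-2) = -207*(-½) = 207/2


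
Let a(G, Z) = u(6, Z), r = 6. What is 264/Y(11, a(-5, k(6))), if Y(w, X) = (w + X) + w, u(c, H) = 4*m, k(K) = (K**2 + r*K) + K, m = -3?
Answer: 132/5 ≈ 26.400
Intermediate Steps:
k(K) = K**2 + 7*K (k(K) = (K**2 + 6*K) + K = K**2 + 7*K)
u(c, H) = -12 (u(c, H) = 4*(-3) = -12)
a(G, Z) = -12
Y(w, X) = X + 2*w (Y(w, X) = (X + w) + w = X + 2*w)
264/Y(11, a(-5, k(6))) = 264/(-12 + 2*11) = 264/(-12 + 22) = 264/10 = 264*(1/10) = 132/5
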